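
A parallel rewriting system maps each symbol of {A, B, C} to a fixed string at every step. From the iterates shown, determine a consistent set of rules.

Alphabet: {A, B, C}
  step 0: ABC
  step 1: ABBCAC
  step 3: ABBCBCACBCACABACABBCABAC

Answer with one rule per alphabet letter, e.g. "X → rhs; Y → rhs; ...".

A->AB, B->BC, C->AC

  step 0 ⇒ step 1: ABC ⇒ AB·BC·AC
    A ↦ AB
    B ↦ BC
    C ↦ AC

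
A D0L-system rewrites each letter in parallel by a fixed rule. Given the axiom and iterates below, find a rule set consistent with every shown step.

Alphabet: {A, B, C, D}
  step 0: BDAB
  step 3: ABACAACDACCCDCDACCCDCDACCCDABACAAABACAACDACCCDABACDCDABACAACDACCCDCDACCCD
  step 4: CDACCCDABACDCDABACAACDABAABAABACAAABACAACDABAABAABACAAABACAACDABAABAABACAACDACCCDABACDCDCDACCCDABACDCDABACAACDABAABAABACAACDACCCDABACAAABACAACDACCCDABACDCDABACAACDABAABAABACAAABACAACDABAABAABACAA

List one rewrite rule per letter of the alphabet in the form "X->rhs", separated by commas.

A->CD, B->ACC, C->ABA, D->CAA

  step 3 ⇒ step 4: ABACAACDACCCDCDACCCDCDACCCDABACAAABACAACDACCCDABACDCDABACAACDACCCDCDACCCD ⇒ CD·ACC·CD·ABA·CD·CD·ABA·CAA·CD·ABA·ABA·ABA·CAA·ABA·CAA·CD·ABA·ABA·ABA·CAA·ABA·CAA·CD·ABA·ABA·ABA·CAA·CD·ACC·CD·ABA·CD·CD·CD·ACC·CD·ABA·CD·CD·ABA·CAA·CD·ABA·ABA·ABA·CAA·CD·ACC·CD·ABA·CAA·ABA·CAA·CD·ACC·CD·ABA·CD·CD·ABA·CAA·CD·ABA·ABA·ABA·CAA·ABA·CAA·CD·ABA·ABA·ABA·CAA
    A ↦ CD
    B ↦ ACC
    C ↦ ABA
    D ↦ CAA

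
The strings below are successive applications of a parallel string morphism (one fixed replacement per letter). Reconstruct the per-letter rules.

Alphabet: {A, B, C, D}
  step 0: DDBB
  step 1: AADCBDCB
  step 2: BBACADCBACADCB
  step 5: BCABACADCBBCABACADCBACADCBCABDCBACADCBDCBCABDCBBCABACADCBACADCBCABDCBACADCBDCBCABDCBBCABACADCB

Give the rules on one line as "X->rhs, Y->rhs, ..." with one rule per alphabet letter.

  step 1 ⇒ step 2: AADCBDCB ⇒ B·B·A·CA·DCB·A·CA·DCB
    A ↦ B
    B ↦ DCB
    C ↦ CA
    D ↦ A

A->B, B->DCB, C->CA, D->A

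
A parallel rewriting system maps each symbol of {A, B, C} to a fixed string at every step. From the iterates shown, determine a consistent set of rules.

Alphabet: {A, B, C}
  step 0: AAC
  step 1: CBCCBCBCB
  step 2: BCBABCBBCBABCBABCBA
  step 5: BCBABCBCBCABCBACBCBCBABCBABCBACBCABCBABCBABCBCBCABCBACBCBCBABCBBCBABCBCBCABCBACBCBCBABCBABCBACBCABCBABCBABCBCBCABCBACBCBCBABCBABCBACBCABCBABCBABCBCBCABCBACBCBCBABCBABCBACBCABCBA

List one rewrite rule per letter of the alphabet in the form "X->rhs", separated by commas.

  step 1 ⇒ step 2: CBCCBCBCB ⇒ BCB·A·BCB·BCB·A·BCB·A·BCB·A
    B ↦ A
    C ↦ BCB
  step 0 ⇒ step 1: AAC ⇒ CBC·CBC·BCB
    A ↦ CBC

A->CBC, B->A, C->BCB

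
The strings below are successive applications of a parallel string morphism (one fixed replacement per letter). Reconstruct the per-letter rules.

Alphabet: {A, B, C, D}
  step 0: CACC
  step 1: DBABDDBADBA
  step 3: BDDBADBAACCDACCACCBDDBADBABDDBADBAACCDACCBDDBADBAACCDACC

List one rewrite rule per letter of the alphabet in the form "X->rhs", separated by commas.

A->BD, B->D, C->DBA, D->ACC

  step 0 ⇒ step 1: CACC ⇒ DBA·BD·DBA·DBA
    A ↦ BD
    C ↦ DBA
    B ↦ D  (constrained at step 1)
    D ↦ ACC  (constrained at step 1)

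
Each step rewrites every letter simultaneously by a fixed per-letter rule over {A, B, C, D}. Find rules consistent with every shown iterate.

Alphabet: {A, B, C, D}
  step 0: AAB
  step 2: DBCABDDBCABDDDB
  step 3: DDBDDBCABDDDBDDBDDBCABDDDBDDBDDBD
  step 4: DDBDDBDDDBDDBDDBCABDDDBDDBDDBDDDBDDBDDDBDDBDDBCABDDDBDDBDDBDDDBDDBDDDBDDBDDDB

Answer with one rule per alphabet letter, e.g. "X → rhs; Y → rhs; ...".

  step 3 ⇒ step 4: DDBDDBCABDDDBDDBDDBCABDDDBDDBDDBD ⇒ DDB·DDB·D·DDB·DDB·D·DB·CAB·D·DDB·DDB·DDB·D·DDB·DDB·D·DDB·DDB·D·DB·CAB·D·DDB·DDB·DDB·D·DDB·DDB·D·DDB·DDB·D·DDB
    A ↦ CAB
    B ↦ D
    C ↦ DB
    D ↦ DDB

A->CAB, B->D, C->DB, D->DDB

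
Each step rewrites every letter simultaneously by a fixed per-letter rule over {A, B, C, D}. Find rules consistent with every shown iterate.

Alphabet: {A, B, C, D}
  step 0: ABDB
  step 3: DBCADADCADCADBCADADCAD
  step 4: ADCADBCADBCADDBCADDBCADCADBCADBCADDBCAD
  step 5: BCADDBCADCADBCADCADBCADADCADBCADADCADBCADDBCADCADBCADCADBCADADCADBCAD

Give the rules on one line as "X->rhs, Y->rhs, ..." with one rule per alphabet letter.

  step 4 ⇒ step 5: ADCADBCADBCADDBCADDBCADCADBCADBCADDBCAD ⇒ BC·AD·D·BC·AD·CA·D·BC·AD·CA·D·BC·AD·AD·CA·D·BC·AD·AD·CA·D·BC·AD·D·BC·AD·CA·D·BC·AD·CA·D·BC·AD·AD·CA·D·BC·AD
    A ↦ BC
    B ↦ CA
    C ↦ D
    D ↦ AD

A->BC, B->CA, C->D, D->AD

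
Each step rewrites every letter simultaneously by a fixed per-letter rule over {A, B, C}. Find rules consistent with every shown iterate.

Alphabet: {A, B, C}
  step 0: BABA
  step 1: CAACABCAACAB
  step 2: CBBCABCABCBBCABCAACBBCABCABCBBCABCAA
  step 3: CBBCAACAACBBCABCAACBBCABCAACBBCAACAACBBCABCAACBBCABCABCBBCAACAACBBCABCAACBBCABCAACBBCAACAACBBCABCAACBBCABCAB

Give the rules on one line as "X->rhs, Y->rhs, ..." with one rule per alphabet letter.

  step 2 ⇒ step 3: CBBCABCABCBBCABCAACBBCABCABCBBCABCAA ⇒ CBB·CAA·CAA·CBB·CAB·CAA·CBB·CAB·CAA·CBB·CAA·CAA·CBB·CAB·CAA·CBB·CAB·CAB·CBB·CAA·CAA·CBB·CAB·CAA·CBB·CAB·CAA·CBB·CAA·CAA·CBB·CAB·CAA·CBB·CAB·CAB
    A ↦ CAB
    B ↦ CAA
    C ↦ CBB

A->CAB, B->CAA, C->CBB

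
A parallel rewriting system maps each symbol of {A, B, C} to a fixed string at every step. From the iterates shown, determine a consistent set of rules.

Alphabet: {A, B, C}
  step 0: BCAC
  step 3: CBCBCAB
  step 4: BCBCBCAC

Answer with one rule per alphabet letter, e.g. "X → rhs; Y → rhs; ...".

A->CA, B->C, C->B

  step 3 ⇒ step 4: CBCBCAB ⇒ B·C·B·C·B·CA·C
    A ↦ CA
    B ↦ C
    C ↦ B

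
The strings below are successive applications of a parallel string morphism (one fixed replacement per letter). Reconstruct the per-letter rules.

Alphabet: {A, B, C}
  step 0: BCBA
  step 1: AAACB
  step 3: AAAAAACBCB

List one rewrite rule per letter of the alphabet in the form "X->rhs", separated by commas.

A->CB, B->A, C->A

  step 0 ⇒ step 1: BCBA ⇒ A·A·A·CB
    A ↦ CB
    B ↦ A
    C ↦ A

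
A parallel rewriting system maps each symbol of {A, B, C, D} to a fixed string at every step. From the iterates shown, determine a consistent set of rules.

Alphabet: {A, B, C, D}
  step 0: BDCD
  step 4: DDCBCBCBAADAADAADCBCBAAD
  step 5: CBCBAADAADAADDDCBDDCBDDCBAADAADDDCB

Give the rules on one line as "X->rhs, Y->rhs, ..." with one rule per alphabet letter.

A->D, B->D, C->AA, D->CB

  step 4 ⇒ step 5: DDCBCBCBAADAADAADCBCBAAD ⇒ CB·CB·AA·D·AA·D·AA·D·D·D·CB·D·D·CB·D·D·CB·AA·D·AA·D·D·D·CB
    A ↦ D
    B ↦ D
    C ↦ AA
    D ↦ CB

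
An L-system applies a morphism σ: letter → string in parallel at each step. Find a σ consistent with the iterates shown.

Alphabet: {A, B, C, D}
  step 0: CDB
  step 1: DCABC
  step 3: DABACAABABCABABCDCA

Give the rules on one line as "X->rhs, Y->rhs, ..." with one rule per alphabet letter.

  step 0 ⇒ step 1: CDB ⇒ D·CA·BC
    B ↦ BC
    C ↦ D
    D ↦ CA
    A ↦ ABA  (constrained at step 1)

A->ABA, B->BC, C->D, D->CA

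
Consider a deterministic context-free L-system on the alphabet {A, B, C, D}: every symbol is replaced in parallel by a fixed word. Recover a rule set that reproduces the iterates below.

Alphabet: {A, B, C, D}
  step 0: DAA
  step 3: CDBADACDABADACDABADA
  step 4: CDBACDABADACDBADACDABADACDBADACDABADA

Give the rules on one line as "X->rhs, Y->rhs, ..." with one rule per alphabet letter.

A->DA, B->C, C->CD, D->BA

  step 3 ⇒ step 4: CDBADACDABADACDABADA ⇒ CD·BA·C·DA·BA·DA·CD·BA·DA·C·DA·BA·DA·CD·BA·DA·C·DA·BA·DA
    A ↦ DA
    B ↦ C
    C ↦ CD
    D ↦ BA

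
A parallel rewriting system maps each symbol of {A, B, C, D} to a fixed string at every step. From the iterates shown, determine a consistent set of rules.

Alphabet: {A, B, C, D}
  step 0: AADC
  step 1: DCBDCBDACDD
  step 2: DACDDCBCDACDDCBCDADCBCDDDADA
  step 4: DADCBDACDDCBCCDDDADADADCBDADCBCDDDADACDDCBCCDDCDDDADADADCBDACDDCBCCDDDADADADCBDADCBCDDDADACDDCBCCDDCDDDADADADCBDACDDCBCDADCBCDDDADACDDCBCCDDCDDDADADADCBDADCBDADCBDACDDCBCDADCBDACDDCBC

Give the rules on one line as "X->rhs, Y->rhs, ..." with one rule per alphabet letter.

A->DCB, B->CBC, C->CDD, D->DA

  step 1 ⇒ step 2: DCBDCBDACDD ⇒ DA·CDD·CBC·DA·CDD·CBC·DA·DCB·CDD·DA·DA
    A ↦ DCB
    B ↦ CBC
    C ↦ CDD
    D ↦ DA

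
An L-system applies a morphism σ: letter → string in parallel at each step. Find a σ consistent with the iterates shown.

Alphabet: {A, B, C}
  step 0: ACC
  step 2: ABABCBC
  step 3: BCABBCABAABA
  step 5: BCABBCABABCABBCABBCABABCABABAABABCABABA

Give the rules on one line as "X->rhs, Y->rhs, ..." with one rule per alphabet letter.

  step 2 ⇒ step 3: ABABCBC ⇒ BC·AB·BC·AB·A·AB·A
    A ↦ BC
    B ↦ AB
    C ↦ A

A->BC, B->AB, C->A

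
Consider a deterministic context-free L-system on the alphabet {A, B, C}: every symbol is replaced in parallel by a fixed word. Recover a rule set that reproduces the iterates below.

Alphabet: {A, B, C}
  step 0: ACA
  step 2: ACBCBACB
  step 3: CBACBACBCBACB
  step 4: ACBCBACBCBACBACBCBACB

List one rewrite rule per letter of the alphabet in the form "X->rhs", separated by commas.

  step 3 ⇒ step 4: CBACBACBCBACB ⇒ A·CB·CB·A·CB·CB·A·CB·A·CB·CB·A·CB
    A ↦ CB
    B ↦ CB
    C ↦ A

A->CB, B->CB, C->A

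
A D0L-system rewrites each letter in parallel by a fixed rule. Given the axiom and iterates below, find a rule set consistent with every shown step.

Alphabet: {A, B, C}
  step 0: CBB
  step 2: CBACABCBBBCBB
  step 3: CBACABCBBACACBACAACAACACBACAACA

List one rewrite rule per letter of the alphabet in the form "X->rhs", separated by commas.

A->B, B->ACA, C->CB

  step 2 ⇒ step 3: CBACABCBBBCBB ⇒ CB·ACA·B·CB·B·ACA·CB·ACA·ACA·ACA·CB·ACA·ACA
    A ↦ B
    B ↦ ACA
    C ↦ CB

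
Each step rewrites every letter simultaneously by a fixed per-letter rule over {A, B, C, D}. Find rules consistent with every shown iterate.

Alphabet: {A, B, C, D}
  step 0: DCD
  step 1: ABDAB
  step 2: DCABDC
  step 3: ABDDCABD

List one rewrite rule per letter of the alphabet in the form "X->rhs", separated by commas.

A->D, B->C, C->D, D->AB

  step 2 ⇒ step 3: DCABDC ⇒ AB·D·D·C·AB·D
    A ↦ D
    B ↦ C
    C ↦ D
    D ↦ AB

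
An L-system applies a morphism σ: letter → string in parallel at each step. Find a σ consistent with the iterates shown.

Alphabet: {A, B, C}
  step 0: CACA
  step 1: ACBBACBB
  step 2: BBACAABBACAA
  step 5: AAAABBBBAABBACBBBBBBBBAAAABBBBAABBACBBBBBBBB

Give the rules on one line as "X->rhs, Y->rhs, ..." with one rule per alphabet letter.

  step 1 ⇒ step 2: ACBBACBB ⇒ BB·AC·A·A·BB·AC·A·A
    A ↦ BB
    B ↦ A
    C ↦ AC

A->BB, B->A, C->AC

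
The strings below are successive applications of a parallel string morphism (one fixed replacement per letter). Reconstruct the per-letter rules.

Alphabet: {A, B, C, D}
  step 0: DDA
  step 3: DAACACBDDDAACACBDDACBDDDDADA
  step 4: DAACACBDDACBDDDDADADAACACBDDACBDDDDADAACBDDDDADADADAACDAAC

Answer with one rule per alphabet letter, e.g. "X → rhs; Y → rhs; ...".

  step 3 ⇒ step 4: DAACACBDDDAACACBDDACBDDDDADA ⇒ DA·AC·AC·BDD·AC·BDD·D·DA·DA·DA·AC·AC·BDD·AC·BDD·D·DA·DA·AC·BDD·D·DA·DA·DA·DA·AC·DA·AC
    A ↦ AC
    B ↦ D
    C ↦ BDD
    D ↦ DA

A->AC, B->D, C->BDD, D->DA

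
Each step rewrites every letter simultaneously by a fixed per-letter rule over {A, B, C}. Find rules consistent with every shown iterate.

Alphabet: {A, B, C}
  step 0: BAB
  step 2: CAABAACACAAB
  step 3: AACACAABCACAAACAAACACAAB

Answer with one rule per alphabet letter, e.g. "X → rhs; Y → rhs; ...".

  step 2 ⇒ step 3: CAABAACACAAB ⇒ AA·CA·CA·AB·CA·CA·AA·CA·AA·CA·CA·AB
    A ↦ CA
    B ↦ AB
    C ↦ AA

A->CA, B->AB, C->AA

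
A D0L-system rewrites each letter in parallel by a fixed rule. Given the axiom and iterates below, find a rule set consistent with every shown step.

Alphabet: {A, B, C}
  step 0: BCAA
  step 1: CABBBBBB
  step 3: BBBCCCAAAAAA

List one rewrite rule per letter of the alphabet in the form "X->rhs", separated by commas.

  step 0 ⇒ step 1: BCAA ⇒ C·A·BBB·BBB
    A ↦ BBB
    B ↦ C
    C ↦ A

A->BBB, B->C, C->A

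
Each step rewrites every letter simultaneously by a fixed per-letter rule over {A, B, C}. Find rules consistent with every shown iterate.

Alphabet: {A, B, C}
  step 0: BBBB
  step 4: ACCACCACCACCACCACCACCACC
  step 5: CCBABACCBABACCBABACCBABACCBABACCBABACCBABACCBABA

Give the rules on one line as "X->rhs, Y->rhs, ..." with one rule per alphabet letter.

A->CC, B->A, C->BA

  step 4 ⇒ step 5: ACCACCACCACCACCACCACCACC ⇒ CC·BA·BA·CC·BA·BA·CC·BA·BA·CC·BA·BA·CC·BA·BA·CC·BA·BA·CC·BA·BA·CC·BA·BA
    A ↦ CC
    C ↦ BA
    B ↦ A  (constrained at step 0)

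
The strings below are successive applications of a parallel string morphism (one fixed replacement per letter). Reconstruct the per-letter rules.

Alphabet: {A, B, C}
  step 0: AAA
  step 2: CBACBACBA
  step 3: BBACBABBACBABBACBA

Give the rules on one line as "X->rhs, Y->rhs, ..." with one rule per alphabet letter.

A->BA, B->C, C->BBA

  step 2 ⇒ step 3: CBACBACBA ⇒ BBA·C·BA·BBA·C·BA·BBA·C·BA
    A ↦ BA
    B ↦ C
    C ↦ BBA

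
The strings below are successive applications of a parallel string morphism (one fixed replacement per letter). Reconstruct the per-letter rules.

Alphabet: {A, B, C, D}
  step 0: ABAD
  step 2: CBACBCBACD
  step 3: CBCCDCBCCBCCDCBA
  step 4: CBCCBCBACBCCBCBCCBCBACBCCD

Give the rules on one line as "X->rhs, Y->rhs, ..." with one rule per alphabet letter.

A->CD, B->C, C->CB, D->A

  step 3 ⇒ step 4: CBCCDCBCCBCCDCBA ⇒ CB·C·CB·CB·A·CB·C·CB·CB·C·CB·CB·A·CB·C·CD
    A ↦ CD
    B ↦ C
    C ↦ CB
    D ↦ A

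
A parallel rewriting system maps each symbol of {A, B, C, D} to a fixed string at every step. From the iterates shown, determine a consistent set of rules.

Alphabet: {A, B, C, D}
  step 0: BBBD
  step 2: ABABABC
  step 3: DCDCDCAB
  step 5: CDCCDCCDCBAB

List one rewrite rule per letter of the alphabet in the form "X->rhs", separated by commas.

  step 2 ⇒ step 3: ABABABC ⇒ D·C·D·C·D·C·AB
    A ↦ D
    B ↦ C
    C ↦ AB
    D ↦ B  (constrained at step 0)

A->D, B->C, C->AB, D->B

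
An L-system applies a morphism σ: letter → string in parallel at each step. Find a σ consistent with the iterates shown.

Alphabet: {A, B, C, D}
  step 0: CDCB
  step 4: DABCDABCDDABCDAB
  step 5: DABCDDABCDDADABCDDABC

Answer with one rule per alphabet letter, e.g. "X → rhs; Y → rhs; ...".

  step 4 ⇒ step 5: DABCDABCDDABCDAB ⇒ DA·B·C·D·DA·B·C·D·DA·DA·B·C·D·DA·B·C
    A ↦ B
    B ↦ C
    C ↦ D
    D ↦ DA

A->B, B->C, C->D, D->DA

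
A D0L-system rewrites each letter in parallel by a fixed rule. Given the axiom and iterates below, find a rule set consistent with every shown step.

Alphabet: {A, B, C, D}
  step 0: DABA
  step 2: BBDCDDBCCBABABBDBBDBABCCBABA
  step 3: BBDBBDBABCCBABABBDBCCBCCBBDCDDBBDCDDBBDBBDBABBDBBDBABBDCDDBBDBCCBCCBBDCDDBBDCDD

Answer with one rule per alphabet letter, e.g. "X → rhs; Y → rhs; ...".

  step 2 ⇒ step 3: BBDCDDBCCBABABBDBBDBABCCBABA ⇒ BBD·BBD·BA·BCC·BA·BA·BBD·BCC·BCC·BBD·CDD·BBD·CDD·BBD·BBD·BA·BBD·BBD·BA·BBD·CDD·BBD·BCC·BCC·BBD·CDD·BBD·CDD
    A ↦ CDD
    B ↦ BBD
    C ↦ BCC
    D ↦ BA

A->CDD, B->BBD, C->BCC, D->BA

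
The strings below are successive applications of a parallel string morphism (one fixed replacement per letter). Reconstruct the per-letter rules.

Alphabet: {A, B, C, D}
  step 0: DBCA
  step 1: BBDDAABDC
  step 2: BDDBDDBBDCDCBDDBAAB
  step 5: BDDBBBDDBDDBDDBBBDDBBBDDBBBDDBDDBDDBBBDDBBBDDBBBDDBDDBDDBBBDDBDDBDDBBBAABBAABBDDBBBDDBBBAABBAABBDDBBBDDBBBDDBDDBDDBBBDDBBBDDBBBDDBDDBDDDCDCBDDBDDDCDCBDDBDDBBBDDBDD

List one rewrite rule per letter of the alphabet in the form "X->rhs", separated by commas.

  step 1 ⇒ step 2: BBDDAABDC ⇒ BDD·BDD·B·B·DC·DC·BDD·B·AAB
    A ↦ DC
    B ↦ BDD
    C ↦ AAB
    D ↦ B

A->DC, B->BDD, C->AAB, D->B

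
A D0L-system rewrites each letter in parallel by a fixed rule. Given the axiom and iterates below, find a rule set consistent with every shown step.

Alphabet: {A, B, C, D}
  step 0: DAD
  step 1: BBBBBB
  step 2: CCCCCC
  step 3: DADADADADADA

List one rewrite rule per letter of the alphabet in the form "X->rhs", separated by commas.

  step 2 ⇒ step 3: CCCCCC ⇒ DA·DA·DA·DA·DA·DA
    C ↦ DA
  step 0 ⇒ step 1: DAD ⇒ BB·BB·BB
    A ↦ BB
  step 1 ⇒ step 2: BBBBBB ⇒ C·C·C·C·C·C
    B ↦ C
  step 0 ⇒ step 1: DAD ⇒ BB·BB·BB
    D ↦ BB

A->BB, B->C, C->DA, D->BB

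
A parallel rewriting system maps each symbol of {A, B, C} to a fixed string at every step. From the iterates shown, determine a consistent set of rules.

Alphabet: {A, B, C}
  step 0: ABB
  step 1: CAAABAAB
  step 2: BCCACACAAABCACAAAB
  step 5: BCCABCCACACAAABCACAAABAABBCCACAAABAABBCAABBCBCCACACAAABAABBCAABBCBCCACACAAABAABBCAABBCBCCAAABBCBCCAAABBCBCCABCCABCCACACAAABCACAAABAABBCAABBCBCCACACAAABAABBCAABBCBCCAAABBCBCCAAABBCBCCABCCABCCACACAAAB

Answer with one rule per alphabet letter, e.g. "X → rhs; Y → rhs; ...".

  step 1 ⇒ step 2: CAAABAAB ⇒ BC·CA·CA·CA·AAB·CA·CA·AAB
    A ↦ CA
    B ↦ AAB
    C ↦ BC

A->CA, B->AAB, C->BC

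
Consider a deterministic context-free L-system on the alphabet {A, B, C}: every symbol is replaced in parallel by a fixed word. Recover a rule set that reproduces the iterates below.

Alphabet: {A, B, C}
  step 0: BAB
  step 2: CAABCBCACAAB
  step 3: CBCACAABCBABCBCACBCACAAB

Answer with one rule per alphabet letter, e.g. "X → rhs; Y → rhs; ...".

A->CA, B->AB, C->CB

  step 2 ⇒ step 3: CAABCBCACAAB ⇒ CB·CA·CA·AB·CB·AB·CB·CA·CB·CA·CA·AB
    A ↦ CA
    B ↦ AB
    C ↦ CB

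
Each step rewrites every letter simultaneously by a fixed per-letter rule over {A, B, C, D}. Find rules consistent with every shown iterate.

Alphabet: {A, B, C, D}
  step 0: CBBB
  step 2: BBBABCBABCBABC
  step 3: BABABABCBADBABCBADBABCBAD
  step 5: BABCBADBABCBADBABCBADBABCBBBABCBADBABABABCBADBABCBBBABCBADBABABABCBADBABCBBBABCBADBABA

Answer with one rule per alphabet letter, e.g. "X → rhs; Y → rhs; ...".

  step 2 ⇒ step 3: BBBABCBABCBABC ⇒ BA·BA·BA·BC·BA·D·BA·BC·BA·D·BA·BC·BA·D
    A ↦ BC
    B ↦ BA
    C ↦ D
    D ↦ BB  (constrained at step 3)

A->BC, B->BA, C->D, D->BB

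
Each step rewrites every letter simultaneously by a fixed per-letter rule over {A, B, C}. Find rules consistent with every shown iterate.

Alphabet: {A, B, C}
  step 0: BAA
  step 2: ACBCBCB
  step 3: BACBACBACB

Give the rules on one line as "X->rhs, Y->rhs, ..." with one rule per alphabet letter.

  step 2 ⇒ step 3: ACBCBCB ⇒ B·A·CB·A·CB·A·CB
    A ↦ B
    B ↦ CB
    C ↦ A

A->B, B->CB, C->A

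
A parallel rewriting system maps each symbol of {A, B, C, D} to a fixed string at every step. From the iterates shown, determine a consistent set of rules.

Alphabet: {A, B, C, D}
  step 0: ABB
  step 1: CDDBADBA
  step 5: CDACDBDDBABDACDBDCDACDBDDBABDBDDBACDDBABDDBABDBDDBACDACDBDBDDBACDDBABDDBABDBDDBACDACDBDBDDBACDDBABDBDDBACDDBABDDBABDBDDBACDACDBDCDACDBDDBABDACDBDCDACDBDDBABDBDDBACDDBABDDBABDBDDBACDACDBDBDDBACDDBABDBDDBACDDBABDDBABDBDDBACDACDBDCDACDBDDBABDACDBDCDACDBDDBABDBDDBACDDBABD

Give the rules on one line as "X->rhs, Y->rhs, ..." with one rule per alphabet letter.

A->CD, B->DBA, C->ACD, D->BD

  step 0 ⇒ step 1: ABB ⇒ CD·DBA·DBA
    A ↦ CD
    B ↦ DBA
    C ↦ ACD  (constrained at step 1)
    D ↦ BD  (constrained at step 1)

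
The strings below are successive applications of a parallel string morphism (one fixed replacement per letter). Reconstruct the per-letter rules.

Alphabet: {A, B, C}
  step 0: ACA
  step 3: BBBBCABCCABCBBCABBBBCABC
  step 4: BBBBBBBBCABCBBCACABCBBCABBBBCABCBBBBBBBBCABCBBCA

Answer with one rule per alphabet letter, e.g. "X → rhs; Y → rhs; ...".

  step 3 ⇒ step 4: BBBBCABCCABCBBCABBBBCABC ⇒ BB·BB·BB·BB·CA·BC·BB·CA·CA·BC·BB·CA·BB·BB·CA·BC·BB·BB·BB·BB·CA·BC·BB·CA
    A ↦ BC
    B ↦ BB
    C ↦ CA

A->BC, B->BB, C->CA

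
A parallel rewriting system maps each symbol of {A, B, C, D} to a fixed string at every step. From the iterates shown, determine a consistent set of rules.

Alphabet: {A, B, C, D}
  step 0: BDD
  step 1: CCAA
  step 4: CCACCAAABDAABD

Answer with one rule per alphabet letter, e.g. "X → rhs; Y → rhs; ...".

A->BD, B->CC, C->A, D->A

  step 0 ⇒ step 1: BDD ⇒ CC·A·A
    B ↦ CC
    D ↦ A
    A ↦ BD  (constrained at step 1)
    C ↦ A  (constrained at step 1)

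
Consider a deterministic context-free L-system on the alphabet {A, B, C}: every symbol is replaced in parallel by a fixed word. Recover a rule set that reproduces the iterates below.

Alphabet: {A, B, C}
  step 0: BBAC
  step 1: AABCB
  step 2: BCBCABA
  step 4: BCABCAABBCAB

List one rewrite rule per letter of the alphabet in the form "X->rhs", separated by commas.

  step 1 ⇒ step 2: AABCB ⇒ BC·BC·A·B·A
    A ↦ BC
    B ↦ A
    C ↦ B

A->BC, B->A, C->B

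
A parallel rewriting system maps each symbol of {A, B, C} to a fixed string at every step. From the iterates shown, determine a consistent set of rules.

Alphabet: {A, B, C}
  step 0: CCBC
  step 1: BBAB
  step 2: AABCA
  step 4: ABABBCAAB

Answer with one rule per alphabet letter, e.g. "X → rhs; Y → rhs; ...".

A->BC, B->A, C->B

  step 1 ⇒ step 2: BBAB ⇒ A·A·BC·A
    A ↦ BC
    B ↦ A
  step 0 ⇒ step 1: CCBC ⇒ B·B·A·B
    C ↦ B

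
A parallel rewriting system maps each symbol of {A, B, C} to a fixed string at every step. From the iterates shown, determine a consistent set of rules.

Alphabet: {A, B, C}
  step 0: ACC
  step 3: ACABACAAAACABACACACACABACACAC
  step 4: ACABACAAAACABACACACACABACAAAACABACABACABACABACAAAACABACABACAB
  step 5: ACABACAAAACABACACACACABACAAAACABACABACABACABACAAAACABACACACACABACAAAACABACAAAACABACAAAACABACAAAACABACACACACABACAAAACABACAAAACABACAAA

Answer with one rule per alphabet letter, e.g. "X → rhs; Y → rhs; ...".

A->AC, B->AAA, C->AB

  step 4 ⇒ step 5: ACABACAAAACABACACACACABACAAAACABACABACABACABACAAAACABACABACAB ⇒ AC·AB·AC·AAA·AC·AB·AC·AC·AC·AC·AB·AC·AAA·AC·AB·AC·AB·AC·AB·AC·AB·AC·AAA·AC·AB·AC·AC·AC·AC·AB·AC·AAA·AC·AB·AC·AAA·AC·AB·AC·AAA·AC·AB·AC·AAA·AC·AB·AC·AC·AC·AC·AB·AC·AAA·AC·AB·AC·AAA·AC·AB·AC·AAA
    A ↦ AC
    B ↦ AAA
    C ↦ AB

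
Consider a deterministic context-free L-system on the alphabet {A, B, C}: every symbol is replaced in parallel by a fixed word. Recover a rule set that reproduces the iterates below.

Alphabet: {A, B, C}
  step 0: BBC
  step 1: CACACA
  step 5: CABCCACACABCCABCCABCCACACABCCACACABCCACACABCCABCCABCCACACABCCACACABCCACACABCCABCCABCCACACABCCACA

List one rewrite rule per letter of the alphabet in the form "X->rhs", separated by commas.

A->BC, B->CA, C->CA

  step 0 ⇒ step 1: BBC ⇒ CA·CA·CA
    B ↦ CA
    C ↦ CA
    A ↦ BC  (constrained at step 1)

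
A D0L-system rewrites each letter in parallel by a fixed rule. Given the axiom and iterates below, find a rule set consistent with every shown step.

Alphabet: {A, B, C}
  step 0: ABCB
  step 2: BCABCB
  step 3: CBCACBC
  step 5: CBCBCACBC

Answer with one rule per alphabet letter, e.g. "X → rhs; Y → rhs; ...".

  step 2 ⇒ step 3: BCABCB ⇒ C·B·CA·C·B·C
    A ↦ CA
    B ↦ C
    C ↦ B

A->CA, B->C, C->B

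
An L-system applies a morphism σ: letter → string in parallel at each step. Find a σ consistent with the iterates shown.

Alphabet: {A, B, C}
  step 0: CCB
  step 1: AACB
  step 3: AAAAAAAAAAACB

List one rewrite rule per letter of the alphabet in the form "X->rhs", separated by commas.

  step 0 ⇒ step 1: CCB ⇒ A·A·CB
    B ↦ CB
    C ↦ A
    A ↦ AA  (constrained at step 1)

A->AA, B->CB, C->A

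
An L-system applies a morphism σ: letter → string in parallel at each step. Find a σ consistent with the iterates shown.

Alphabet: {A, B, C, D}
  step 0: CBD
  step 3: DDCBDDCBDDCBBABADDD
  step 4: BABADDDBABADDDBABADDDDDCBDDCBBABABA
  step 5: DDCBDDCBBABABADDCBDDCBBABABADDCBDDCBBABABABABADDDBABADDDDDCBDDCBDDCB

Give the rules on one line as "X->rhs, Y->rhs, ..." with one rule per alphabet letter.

A->CB, B->DD, C->D, D->BA

  step 4 ⇒ step 5: BABADDDBABADDDBABADDDDDCBDDCBBABABA ⇒ DD·CB·DD·CB·BA·BA·BA·DD·CB·DD·CB·BA·BA·BA·DD·CB·DD·CB·BA·BA·BA·BA·BA·D·DD·BA·BA·D·DD·DD·CB·DD·CB·DD·CB
    A ↦ CB
    B ↦ DD
    C ↦ D
    D ↦ BA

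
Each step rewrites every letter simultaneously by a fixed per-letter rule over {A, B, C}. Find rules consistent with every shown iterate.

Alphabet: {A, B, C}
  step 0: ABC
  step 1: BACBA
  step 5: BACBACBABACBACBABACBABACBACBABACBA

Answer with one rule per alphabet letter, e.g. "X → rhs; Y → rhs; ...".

A->BA, B->C, C->BA

  step 0 ⇒ step 1: ABC ⇒ BA·C·BA
    A ↦ BA
    B ↦ C
    C ↦ BA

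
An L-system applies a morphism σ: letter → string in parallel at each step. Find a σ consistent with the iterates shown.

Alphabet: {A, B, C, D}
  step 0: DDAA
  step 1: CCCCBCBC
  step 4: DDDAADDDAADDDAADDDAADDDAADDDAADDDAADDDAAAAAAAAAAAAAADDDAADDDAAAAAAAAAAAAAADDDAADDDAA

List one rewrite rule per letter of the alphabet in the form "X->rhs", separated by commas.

A->BC, B->DDD, C->AA, D->CC

  step 0 ⇒ step 1: DDAA ⇒ CC·CC·BC·BC
    A ↦ BC
    D ↦ CC
    B ↦ DDD  (constrained at step 1)
    C ↦ AA  (constrained at step 1)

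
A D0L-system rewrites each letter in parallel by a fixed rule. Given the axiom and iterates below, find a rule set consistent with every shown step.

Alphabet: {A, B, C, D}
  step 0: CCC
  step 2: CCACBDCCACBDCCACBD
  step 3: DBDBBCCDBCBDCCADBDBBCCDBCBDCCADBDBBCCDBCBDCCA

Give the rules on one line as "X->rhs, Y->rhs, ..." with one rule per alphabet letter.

A->BCC, B->CBD, C->DB, D->CCA

  step 2 ⇒ step 3: CCACBDCCACBDCCACBD ⇒ DB·DB·BCC·DB·CBD·CCA·DB·DB·BCC·DB·CBD·CCA·DB·DB·BCC·DB·CBD·CCA
    A ↦ BCC
    B ↦ CBD
    C ↦ DB
    D ↦ CCA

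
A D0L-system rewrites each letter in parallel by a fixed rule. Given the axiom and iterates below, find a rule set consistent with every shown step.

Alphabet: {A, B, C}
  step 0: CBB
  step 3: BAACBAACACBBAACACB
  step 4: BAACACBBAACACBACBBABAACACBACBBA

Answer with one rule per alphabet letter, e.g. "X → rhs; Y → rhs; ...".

  step 3 ⇒ step 4: BAACBAACACBBAACACB ⇒ BA·AC·AC·B·BA·AC·AC·B·AC·B·BA·BA·AC·AC·B·AC·B·BA
    A ↦ AC
    B ↦ BA
    C ↦ B

A->AC, B->BA, C->B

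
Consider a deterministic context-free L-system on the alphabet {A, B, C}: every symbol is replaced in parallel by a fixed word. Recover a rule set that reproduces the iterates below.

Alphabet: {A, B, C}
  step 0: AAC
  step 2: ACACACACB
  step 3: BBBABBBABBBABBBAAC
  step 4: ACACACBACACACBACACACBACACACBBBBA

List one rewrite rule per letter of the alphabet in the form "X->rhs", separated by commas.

  step 3 ⇒ step 4: BBBABBBABBBABBBAAC ⇒ AC·AC·AC·B·AC·AC·AC·B·AC·AC·AC·B·AC·AC·AC·B·B·BBA
    A ↦ B
    B ↦ AC
    C ↦ BBA

A->B, B->AC, C->BBA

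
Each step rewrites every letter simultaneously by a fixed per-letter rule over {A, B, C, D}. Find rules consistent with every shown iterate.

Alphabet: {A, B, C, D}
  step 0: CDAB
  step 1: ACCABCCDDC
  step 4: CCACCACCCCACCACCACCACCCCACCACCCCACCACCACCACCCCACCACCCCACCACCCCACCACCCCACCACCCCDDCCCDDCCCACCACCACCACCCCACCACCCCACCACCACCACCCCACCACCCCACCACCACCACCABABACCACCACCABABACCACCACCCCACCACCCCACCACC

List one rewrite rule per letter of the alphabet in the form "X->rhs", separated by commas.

A->CC, B->DDC, C->ACC, D->AB

  step 0 ⇒ step 1: CDAB ⇒ ACC·AB·CC·DDC
    A ↦ CC
    B ↦ DDC
    C ↦ ACC
    D ↦ AB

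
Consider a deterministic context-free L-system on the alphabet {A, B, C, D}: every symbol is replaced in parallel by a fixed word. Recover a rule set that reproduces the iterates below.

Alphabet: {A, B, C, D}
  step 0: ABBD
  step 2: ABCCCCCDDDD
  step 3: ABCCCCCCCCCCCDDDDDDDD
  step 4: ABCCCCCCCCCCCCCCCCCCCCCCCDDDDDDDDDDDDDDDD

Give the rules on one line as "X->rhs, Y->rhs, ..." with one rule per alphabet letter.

A->AB, B->C, C->CC, D->DD

  step 3 ⇒ step 4: ABCCCCCCCCCCCDDDDDDDD ⇒ AB·C·CC·CC·CC·CC·CC·CC·CC·CC·CC·CC·CC·DD·DD·DD·DD·DD·DD·DD·DD
    A ↦ AB
    B ↦ C
    C ↦ CC
    D ↦ DD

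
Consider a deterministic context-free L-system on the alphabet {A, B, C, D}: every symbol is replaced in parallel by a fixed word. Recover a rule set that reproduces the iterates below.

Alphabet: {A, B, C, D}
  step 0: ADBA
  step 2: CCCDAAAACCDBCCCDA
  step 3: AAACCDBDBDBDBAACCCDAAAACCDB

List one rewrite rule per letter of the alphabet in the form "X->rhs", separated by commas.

A->DB, B->CDA, C->A, D->CC

  step 2 ⇒ step 3: CCCDAAAACCDBCCCDA ⇒ A·A·A·CC·DB·DB·DB·DB·A·A·CC·CDA·A·A·A·CC·DB
    A ↦ DB
    B ↦ CDA
    C ↦ A
    D ↦ CC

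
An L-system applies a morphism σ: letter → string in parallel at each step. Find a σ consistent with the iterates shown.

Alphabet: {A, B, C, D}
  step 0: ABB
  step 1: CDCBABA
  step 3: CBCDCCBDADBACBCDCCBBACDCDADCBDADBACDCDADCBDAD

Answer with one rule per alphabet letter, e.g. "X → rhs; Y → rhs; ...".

  step 0 ⇒ step 1: ABB ⇒ CDC·BA·BA
    A ↦ CDC
    B ↦ BA
    C ↦ DAD  (constrained at step 1)
    D ↦ CB  (constrained at step 1)

A->CDC, B->BA, C->DAD, D->CB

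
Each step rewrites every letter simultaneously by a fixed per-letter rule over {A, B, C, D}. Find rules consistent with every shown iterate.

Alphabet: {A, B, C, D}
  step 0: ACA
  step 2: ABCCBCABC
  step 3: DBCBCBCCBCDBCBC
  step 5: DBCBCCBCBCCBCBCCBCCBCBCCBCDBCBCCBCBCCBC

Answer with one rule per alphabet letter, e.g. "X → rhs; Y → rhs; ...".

A->DB, B->C, C->BC, D->AB

  step 2 ⇒ step 3: ABCCBCABC ⇒ DB·C·BC·BC·C·BC·DB·C·BC
    A ↦ DB
    B ↦ C
    C ↦ BC
    D ↦ AB  (constrained at step 3)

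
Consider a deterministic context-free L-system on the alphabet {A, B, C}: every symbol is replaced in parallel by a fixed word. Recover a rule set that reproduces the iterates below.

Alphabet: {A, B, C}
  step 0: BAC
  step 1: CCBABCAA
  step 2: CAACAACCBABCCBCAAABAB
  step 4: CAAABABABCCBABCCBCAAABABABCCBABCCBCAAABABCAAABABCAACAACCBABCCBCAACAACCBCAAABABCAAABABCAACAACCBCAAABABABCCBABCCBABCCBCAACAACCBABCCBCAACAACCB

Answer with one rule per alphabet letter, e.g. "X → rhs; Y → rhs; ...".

A->AB, B->CCB, C->CAA

  step 1 ⇒ step 2: CCBABCAA ⇒ CAA·CAA·CCB·AB·CCB·CAA·AB·AB
    A ↦ AB
    B ↦ CCB
    C ↦ CAA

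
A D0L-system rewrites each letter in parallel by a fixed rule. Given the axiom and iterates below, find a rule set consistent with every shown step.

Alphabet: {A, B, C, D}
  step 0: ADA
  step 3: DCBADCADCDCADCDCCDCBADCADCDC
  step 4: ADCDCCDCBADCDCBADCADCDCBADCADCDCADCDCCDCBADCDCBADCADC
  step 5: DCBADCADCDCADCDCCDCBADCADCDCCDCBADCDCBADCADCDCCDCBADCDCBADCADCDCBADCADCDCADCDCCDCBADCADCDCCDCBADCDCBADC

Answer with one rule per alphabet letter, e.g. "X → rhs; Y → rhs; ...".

A->DCB, B->DCC, C->DC, D->A

  step 4 ⇒ step 5: ADCDCCDCBADCDCBADCADCDCBADCADCDCADCDCCDCBADCDCBADCADC ⇒ DCB·A·DC·A·DC·DC·A·DC·DCC·DCB·A·DC·A·DC·DCC·DCB·A·DC·DCB·A·DC·A·DC·DCC·DCB·A·DC·DCB·A·DC·A·DC·DCB·A·DC·A·DC·DC·A·DC·DCC·DCB·A·DC·A·DC·DCC·DCB·A·DC·DCB·A·DC
    A ↦ DCB
    B ↦ DCC
    C ↦ DC
    D ↦ A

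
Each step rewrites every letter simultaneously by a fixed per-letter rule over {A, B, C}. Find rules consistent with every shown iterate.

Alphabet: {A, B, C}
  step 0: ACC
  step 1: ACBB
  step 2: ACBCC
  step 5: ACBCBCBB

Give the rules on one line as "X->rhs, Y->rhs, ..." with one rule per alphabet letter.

A->AC, B->C, C->B

  step 1 ⇒ step 2: ACBB ⇒ AC·B·C·C
    A ↦ AC
    B ↦ C
    C ↦ B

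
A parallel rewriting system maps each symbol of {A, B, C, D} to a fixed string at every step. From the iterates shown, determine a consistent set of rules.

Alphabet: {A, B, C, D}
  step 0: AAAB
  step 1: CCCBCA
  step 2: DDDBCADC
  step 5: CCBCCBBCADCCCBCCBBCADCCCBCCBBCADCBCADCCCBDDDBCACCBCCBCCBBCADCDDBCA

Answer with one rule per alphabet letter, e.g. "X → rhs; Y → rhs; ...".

  step 1 ⇒ step 2: CCCBCA ⇒ D·D·D·BCA·D·C
    A ↦ C
    B ↦ BCA
    C ↦ D
    D ↦ CCB  (constrained at step 2)

A->C, B->BCA, C->D, D->CCB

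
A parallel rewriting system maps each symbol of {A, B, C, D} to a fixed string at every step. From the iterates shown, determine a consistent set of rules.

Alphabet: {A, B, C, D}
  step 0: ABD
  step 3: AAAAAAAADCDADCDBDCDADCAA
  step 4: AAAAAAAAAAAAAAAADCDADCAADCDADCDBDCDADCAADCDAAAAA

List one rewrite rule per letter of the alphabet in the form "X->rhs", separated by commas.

A->AA, B->DB, C->DA, D->DC

  step 3 ⇒ step 4: AAAAAAAADCDADCDBDCDADCAA ⇒ AA·AA·AA·AA·AA·AA·AA·AA·DC·DA·DC·AA·DC·DA·DC·DB·DC·DA·DC·AA·DC·DA·AA·AA
    A ↦ AA
    B ↦ DB
    C ↦ DA
    D ↦ DC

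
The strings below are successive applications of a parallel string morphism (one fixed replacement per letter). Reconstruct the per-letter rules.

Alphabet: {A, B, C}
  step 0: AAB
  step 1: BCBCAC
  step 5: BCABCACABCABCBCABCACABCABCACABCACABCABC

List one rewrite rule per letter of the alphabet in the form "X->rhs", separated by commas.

  step 0 ⇒ step 1: AAB ⇒ BC·BC·AC
    A ↦ BC
    B ↦ AC
    C ↦ A  (constrained at step 1)

A->BC, B->AC, C->A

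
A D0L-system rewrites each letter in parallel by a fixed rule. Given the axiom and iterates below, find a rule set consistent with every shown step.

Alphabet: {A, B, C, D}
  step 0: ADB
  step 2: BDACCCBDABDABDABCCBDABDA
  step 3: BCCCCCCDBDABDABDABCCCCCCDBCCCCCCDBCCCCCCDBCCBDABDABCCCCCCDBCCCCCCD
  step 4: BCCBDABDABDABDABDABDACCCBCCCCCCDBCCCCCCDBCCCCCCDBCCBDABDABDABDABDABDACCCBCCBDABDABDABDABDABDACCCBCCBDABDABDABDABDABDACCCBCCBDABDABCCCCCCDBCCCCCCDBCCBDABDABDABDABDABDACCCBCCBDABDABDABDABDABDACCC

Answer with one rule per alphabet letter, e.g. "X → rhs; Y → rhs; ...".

  step 3 ⇒ step 4: BCCCCCCDBDABDABDABCCCCCCDBCCCCCCDBCCCCCCDBCCBDABDABCCCCCCDBCCCCCCD ⇒ BCC·BDA·BDA·BDA·BDA·BDA·BDA·CCC·BCC·CCC·CD·BCC·CCC·CD·BCC·CCC·CD·BCC·BDA·BDA·BDA·BDA·BDA·BDA·CCC·BCC·BDA·BDA·BDA·BDA·BDA·BDA·CCC·BCC·BDA·BDA·BDA·BDA·BDA·BDA·CCC·BCC·BDA·BDA·BCC·CCC·CD·BCC·CCC·CD·BCC·BDA·BDA·BDA·BDA·BDA·BDA·CCC·BCC·BDA·BDA·BDA·BDA·BDA·BDA·CCC
    A ↦ CD
    B ↦ BCC
    C ↦ BDA
    D ↦ CCC

A->CD, B->BCC, C->BDA, D->CCC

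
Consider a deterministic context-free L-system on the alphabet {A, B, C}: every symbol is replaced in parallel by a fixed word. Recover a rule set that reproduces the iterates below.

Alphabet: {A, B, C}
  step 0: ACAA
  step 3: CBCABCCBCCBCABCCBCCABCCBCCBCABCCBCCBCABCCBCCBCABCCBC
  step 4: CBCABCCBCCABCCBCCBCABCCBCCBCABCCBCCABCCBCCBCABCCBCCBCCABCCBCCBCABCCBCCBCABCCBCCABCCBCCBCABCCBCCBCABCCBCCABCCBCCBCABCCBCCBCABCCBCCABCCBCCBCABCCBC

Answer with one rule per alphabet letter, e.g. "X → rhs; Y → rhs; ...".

  step 3 ⇒ step 4: CBCABCCBCCBCABCCBCCABCCBCCBCABCCBCCBCABCCBCCBCABCCBC ⇒ CBC·ABC·CBC·C·ABC·CBC·CBC·ABC·CBC·CBC·ABC·CBC·C·ABC·CBC·CBC·ABC·CBC·CBC·C·ABC·CBC·CBC·ABC·CBC·CBC·ABC·CBC·C·ABC·CBC·CBC·ABC·CBC·CBC·ABC·CBC·C·ABC·CBC·CBC·ABC·CBC·CBC·ABC·CBC·C·ABC·CBC·CBC·ABC·CBC
    A ↦ C
    B ↦ ABC
    C ↦ CBC

A->C, B->ABC, C->CBC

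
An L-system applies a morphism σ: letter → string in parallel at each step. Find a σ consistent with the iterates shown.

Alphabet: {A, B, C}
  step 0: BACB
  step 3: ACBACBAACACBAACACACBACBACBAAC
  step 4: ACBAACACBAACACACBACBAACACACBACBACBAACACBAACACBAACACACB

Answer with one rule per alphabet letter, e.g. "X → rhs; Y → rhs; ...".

  step 3 ⇒ step 4: ACBACBAACACBAACACACBACBACBAAC ⇒ AC·B·AAC·AC·B·AAC·AC·AC·B·AC·B·AAC·AC·AC·B·AC·B·AC·B·AAC·AC·B·AAC·AC·B·AAC·AC·AC·B
    A ↦ AC
    B ↦ AAC
    C ↦ B

A->AC, B->AAC, C->B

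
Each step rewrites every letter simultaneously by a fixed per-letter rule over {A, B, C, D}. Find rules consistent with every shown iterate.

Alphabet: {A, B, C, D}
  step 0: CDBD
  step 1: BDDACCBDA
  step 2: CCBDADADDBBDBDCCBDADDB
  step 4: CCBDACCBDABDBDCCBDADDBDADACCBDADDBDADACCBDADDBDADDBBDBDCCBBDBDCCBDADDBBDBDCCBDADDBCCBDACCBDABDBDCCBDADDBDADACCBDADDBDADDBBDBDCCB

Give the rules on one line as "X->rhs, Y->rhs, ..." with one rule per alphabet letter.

  step 1 ⇒ step 2: BDDACCBDA ⇒ CCB·DA·DA·DDB·BD·BD·CCB·DA·DDB
    A ↦ DDB
    B ↦ CCB
    C ↦ BD
    D ↦ DA

A->DDB, B->CCB, C->BD, D->DA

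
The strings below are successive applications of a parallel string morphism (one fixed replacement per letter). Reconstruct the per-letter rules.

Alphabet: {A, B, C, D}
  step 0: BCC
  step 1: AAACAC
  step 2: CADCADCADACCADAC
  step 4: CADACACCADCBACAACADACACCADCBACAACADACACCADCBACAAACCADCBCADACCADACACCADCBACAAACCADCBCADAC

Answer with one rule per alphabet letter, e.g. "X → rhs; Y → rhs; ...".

A->CAD, B->AA, C->AC, D->CB

  step 1 ⇒ step 2: AAACAC ⇒ CAD·CAD·CAD·AC·CAD·AC
    A ↦ CAD
    C ↦ AC
  step 0 ⇒ step 1: BCC ⇒ AA·AC·AC
    B ↦ AA
    D ↦ CB  (constrained at step 2)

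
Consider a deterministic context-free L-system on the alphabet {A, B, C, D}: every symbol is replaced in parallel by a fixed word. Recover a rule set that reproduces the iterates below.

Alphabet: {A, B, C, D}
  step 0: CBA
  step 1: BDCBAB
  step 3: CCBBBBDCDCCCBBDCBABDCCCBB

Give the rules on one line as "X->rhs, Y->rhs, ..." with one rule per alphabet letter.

  step 0 ⇒ step 1: CBA ⇒ B·DC·BAB
    A ↦ BAB
    B ↦ DC
    C ↦ B
    D ↦ CCB  (constrained at step 1)

A->BAB, B->DC, C->B, D->CCB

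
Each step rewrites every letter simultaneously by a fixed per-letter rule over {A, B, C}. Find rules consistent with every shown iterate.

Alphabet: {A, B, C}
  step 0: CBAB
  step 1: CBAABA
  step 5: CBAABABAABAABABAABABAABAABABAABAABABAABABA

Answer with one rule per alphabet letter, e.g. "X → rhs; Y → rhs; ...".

A->AB, B->A, C->CB

  step 0 ⇒ step 1: CBAB ⇒ CB·A·AB·A
    A ↦ AB
    B ↦ A
    C ↦ CB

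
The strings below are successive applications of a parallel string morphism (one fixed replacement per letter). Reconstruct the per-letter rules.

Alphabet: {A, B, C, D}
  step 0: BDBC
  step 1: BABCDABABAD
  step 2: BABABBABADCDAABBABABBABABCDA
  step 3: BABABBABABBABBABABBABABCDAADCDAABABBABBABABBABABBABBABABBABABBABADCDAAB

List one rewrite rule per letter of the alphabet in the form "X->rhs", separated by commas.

A->AB, B->BAB, C->AD, D->CDA

  step 2 ⇒ step 3: BABABBABADCDAABBABABBABABCDA ⇒ BAB·AB·BAB·AB·BAB·BAB·AB·BAB·AB·CDA·AD·CDA·AB·AB·BAB·BAB·AB·BAB·AB·BAB·BAB·AB·BAB·AB·BAB·AD·CDA·AB
    A ↦ AB
    B ↦ BAB
    C ↦ AD
    D ↦ CDA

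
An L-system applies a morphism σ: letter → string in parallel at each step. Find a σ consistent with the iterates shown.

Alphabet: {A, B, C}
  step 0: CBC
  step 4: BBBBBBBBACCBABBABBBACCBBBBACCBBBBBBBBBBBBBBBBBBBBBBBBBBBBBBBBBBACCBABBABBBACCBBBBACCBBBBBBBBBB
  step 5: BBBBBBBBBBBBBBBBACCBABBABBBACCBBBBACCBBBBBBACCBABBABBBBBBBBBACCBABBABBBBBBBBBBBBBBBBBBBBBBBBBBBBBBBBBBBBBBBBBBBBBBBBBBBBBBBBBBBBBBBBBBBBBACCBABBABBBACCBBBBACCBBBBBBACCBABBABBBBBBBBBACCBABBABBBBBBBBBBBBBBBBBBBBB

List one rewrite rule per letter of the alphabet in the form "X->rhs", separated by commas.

A->ACC, B->BB, C->BAB

  step 4 ⇒ step 5: BBBBBBBBACCBABBABBBACCBBBBACCBBBBBBBBBBBBBBBBBBBBBBBBBBBBBBBBBBACCBABBABBBACCBBBBACCBBBBBBBBBB ⇒ BB·BB·BB·BB·BB·BB·BB·BB·ACC·BAB·BAB·BB·ACC·BB·BB·ACC·BB·BB·BB·ACC·BAB·BAB·BB·BB·BB·BB·ACC·BAB·BAB·BB·BB·BB·BB·BB·BB·BB·BB·BB·BB·BB·BB·BB·BB·BB·BB·BB·BB·BB·BB·BB·BB·BB·BB·BB·BB·BB·BB·BB·BB·BB·BB·BB·BB·ACC·BAB·BAB·BB·ACC·BB·BB·ACC·BB·BB·BB·ACC·BAB·BAB·BB·BB·BB·BB·ACC·BAB·BAB·BB·BB·BB·BB·BB·BB·BB·BB·BB·BB
    A ↦ ACC
    B ↦ BB
    C ↦ BAB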